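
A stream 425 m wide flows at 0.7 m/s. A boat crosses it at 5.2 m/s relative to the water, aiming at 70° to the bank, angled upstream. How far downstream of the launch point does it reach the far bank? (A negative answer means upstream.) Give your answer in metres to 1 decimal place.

Perpendicular speed = 4.886 m/s; crossing time = 425 / 4.886 = 86.976 s.
Net downstream speed = -1.079 m/s.
Drift = -1.079 × 86.976 = -93.804 m (upstream).

-93.8 m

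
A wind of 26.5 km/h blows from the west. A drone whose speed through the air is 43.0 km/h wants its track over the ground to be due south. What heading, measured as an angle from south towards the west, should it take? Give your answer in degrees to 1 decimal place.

The wind pushes perpendicular to the desired track; the heading must have a component into the wind equal to 26.5 km/h: 43.0 sin θ = 26.5.
sin θ = 0.6163, so θ = 38.045°.

38.0°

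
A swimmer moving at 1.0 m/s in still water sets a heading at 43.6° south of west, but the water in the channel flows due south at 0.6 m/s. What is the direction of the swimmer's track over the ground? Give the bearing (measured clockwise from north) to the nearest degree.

Taking east as x and north as y: velocity relative to the water = (-0.724, -0.690) m/s; the water relative to ground = (0.000, -0.600) m/s.
Velocity relative to ground = (-0.724, -0.690) + (0.000, -0.600) = (-0.724, -1.290) m/s.
Bearing = atan2(-0.72, -1.29) = 209.32° clockwise from north.

209°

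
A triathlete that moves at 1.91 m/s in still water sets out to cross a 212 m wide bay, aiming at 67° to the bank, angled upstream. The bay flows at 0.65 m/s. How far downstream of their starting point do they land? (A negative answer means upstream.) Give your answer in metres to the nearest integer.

-12 m

Perpendicular speed = 1.758 m/s; crossing time = 212 / 1.758 = 120.580 s.
Net downstream speed = -0.096 m/s.
Drift = -0.096 × 120.580 = -11.611 m (upstream).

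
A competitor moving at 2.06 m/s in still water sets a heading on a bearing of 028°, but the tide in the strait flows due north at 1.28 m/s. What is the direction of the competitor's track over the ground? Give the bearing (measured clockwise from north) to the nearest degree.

017°

Taking east as x and north as y: velocity relative to the water = (0.967, 1.819) m/s; the water relative to ground = (0.000, 1.280) m/s.
Velocity relative to ground = (0.967, 1.819) + (0.000, 1.280) = (0.967, 3.099) m/s.
Bearing = atan2(0.97, 3.10) = 17.33° clockwise from north.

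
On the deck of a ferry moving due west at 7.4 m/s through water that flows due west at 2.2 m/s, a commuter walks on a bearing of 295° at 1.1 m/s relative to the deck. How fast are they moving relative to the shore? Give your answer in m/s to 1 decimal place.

10.6 m/s

In east/north components (m/s): commuter relative to ferry = (-0.997, 0.465); ferry relative to water = (-7.400, 0.000); water relative to ground = (-2.200, 0.000).
Sum = (-10.597, 0.465) m/s.
Speed = |(-10.597, 0.465)| = 10.607 m/s.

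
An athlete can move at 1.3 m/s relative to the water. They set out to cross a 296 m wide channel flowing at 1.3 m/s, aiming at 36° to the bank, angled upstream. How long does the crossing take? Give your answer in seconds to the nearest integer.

The component of the athlete's velocity perpendicular to the bank is 1.3 × sin 36° = 0.764 m/s.
The flow acts along the bank and has no component across it.
Time = 296 / 0.764 = 387.373 s.

387 s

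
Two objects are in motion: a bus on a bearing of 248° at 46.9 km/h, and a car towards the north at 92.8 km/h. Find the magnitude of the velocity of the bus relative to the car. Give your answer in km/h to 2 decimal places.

118.63 km/h

Taking east as x and north as y: bus velocity = (-43.485, -17.569) km/h; car velocity = (0.000, 92.800) km/h.
Velocity of bus relative to car = (-43.485, -17.569) − (0.000, 92.800) = (-43.485, -110.369) km/h.
Magnitude = |(-43.485, -110.369)| = 118.627 km/h.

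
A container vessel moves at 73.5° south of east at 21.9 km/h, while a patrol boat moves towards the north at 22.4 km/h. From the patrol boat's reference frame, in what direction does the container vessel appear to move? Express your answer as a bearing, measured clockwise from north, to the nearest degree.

172°

Taking east as x and north as y: container vessel velocity = (6.220, -20.998) km/h; patrol boat velocity = (0.000, 22.400) km/h.
Velocity of container vessel relative to patrol boat = (6.220, -20.998) − (0.000, 22.400) = (6.220, -43.398) km/h.
Bearing = atan2(6.22, -43.40) = 171.84° clockwise from north.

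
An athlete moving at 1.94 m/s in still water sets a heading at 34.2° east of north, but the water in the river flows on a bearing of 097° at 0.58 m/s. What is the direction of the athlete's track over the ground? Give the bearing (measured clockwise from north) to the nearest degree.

047°

Taking east as x and north as y: velocity relative to the water = (1.090, 1.605) m/s; the water relative to ground = (0.576, -0.071) m/s.
Velocity relative to ground = (1.090, 1.605) + (0.576, -0.071) = (1.666, 1.534) m/s.
Bearing = atan2(1.67, 1.53) = 47.37° clockwise from north.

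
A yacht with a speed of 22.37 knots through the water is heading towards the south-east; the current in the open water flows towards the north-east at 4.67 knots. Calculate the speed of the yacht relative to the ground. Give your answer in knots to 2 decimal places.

Taking east as x and north as y: velocity relative to the water = (15.818, -15.818) knots; the water relative to ground = (3.302, 3.302) knots.
Velocity relative to ground = (15.818, -15.818) + (3.302, 3.302) = (19.120, -12.516) knots.
Speed = |(19.120, -12.516)| = 22.852 knots.

22.85 knots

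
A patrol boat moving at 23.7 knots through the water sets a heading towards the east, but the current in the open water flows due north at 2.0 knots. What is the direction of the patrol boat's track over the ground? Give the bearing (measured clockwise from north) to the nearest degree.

085°

Taking east as x and north as y: velocity relative to the water = (23.700, 0.000) knots; the water relative to ground = (0.000, 2.000) knots.
Velocity relative to ground = (23.700, 0.000) + (0.000, 2.000) = (23.700, 2.000) knots.
Bearing = atan2(23.70, 2.00) = 85.18° clockwise from north.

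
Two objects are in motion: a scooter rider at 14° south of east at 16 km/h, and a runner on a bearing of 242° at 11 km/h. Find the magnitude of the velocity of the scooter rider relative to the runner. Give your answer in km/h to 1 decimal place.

Taking east as x and north as y: scooter rider velocity = (15.525, -3.871) km/h; runner velocity = (-9.712, -5.164) km/h.
Velocity of scooter rider relative to runner = (15.525, -3.871) − (-9.712, -5.164) = (25.237, 1.293) km/h.
Magnitude = |(25.237, 1.293)| = 25.270 km/h.

25.3 km/h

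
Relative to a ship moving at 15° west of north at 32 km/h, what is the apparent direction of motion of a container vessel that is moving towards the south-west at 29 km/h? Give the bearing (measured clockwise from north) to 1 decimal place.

193.4°

Taking east as x and north as y: container vessel velocity = (-20.506, -20.506) km/h; ship velocity = (-8.282, 30.910) km/h.
Velocity of container vessel relative to ship = (-20.506, -20.506) − (-8.282, 30.910) = (-12.224, -51.416) km/h.
Bearing = atan2(-12.22, -51.42) = 193.37° clockwise from north.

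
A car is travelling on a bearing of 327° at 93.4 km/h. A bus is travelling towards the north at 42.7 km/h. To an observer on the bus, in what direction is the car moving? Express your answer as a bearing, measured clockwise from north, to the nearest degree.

Taking east as x and north as y: car velocity = (-50.869, 78.332) km/h; bus velocity = (0.000, 42.700) km/h.
Velocity of car relative to bus = (-50.869, 78.332) − (0.000, 42.700) = (-50.869, 35.632) km/h.
Bearing = atan2(-50.87, 35.63) = 305.01° clockwise from north.

305°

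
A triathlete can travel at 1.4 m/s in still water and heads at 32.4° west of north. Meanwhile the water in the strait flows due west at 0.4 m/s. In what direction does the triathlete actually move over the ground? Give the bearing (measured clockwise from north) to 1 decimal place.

315.8°

Taking east as x and north as y: velocity relative to the water = (-0.750, 1.182) m/s; the water relative to ground = (-0.400, 0.000) m/s.
Velocity relative to ground = (-0.750, 1.182) + (-0.400, 0.000) = (-1.150, 1.182) m/s.
Bearing = atan2(-1.15, 1.18) = 315.78° clockwise from north.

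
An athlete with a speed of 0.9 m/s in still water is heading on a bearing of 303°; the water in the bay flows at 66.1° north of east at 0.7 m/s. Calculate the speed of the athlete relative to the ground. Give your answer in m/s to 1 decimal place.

Taking east as x and north as y: velocity relative to the water = (-0.755, 0.490) m/s; the water relative to ground = (0.284, 0.640) m/s.
Velocity relative to ground = (-0.755, 0.490) + (0.284, 0.640) = (-0.471, 1.130) m/s.
Speed = |(-0.471, 1.130)| = 1.224 m/s.

1.2 m/s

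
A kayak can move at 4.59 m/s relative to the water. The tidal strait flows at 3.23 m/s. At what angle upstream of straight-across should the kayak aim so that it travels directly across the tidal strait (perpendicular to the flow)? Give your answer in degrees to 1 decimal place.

To cancel the current, the upstream component of the kayak's velocity must equal the flow: 4.59 sin θ = 3.23.
sin θ = 3.23 / 4.59 = 0.7037.
θ = arcsin(0.7037) = 44.725°.

44.7°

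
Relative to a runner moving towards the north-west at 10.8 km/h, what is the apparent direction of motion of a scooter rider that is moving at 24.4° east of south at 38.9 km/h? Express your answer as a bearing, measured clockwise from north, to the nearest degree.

Taking east as x and north as y: scooter rider velocity = (16.070, -35.426) km/h; runner velocity = (-7.637, 7.637) km/h.
Velocity of scooter rider relative to runner = (16.070, -35.426) − (-7.637, 7.637) = (23.707, -43.062) km/h.
Bearing = atan2(23.71, -43.06) = 151.17° clockwise from north.

151°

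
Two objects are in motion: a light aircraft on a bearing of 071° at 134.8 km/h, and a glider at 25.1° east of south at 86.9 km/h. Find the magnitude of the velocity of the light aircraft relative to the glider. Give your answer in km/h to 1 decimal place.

152.4 km/h

Taking east as x and north as y: light aircraft velocity = (127.456, 43.887) km/h; glider velocity = (36.863, -78.694) km/h.
Velocity of light aircraft relative to glider = (127.456, 43.887) − (36.863, -78.694) = (90.593, 122.581) km/h.
Magnitude = |(90.593, 122.581)| = 152.424 km/h.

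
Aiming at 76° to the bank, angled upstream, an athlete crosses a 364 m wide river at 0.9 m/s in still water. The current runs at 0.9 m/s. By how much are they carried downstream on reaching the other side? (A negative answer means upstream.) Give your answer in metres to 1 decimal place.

Perpendicular speed = 0.873 m/s; crossing time = 364 / 0.873 = 416.826 s.
Net downstream speed = 0.682 m/s.
Drift = 0.682 × 416.826 = 284.388 m (downstream).

284.4 m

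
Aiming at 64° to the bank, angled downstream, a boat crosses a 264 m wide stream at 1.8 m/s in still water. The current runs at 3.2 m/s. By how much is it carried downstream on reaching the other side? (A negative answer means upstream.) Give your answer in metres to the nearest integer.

651 m

Perpendicular speed = 1.618 m/s; crossing time = 264 / 1.618 = 163.182 s.
Net downstream speed = 3.989 m/s.
Drift = 3.989 × 163.182 = 650.943 m (downstream).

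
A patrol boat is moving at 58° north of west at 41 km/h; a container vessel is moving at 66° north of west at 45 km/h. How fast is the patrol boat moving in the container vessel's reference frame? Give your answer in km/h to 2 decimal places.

7.20 km/h

Taking east as x and north as y: patrol boat velocity = (-21.727, 34.770) km/h; container vessel velocity = (-18.303, 41.110) km/h.
Velocity of patrol boat relative to container vessel = (-21.727, 34.770) − (-18.303, 41.110) = (-3.424, -6.340) km/h.
Magnitude = |(-3.424, -6.340)| = 7.205 km/h.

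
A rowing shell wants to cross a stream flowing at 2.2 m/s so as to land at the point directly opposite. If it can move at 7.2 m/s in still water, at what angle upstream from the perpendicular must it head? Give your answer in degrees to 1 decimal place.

To cancel the current, the upstream component of the rowing shell's velocity must equal the flow: 7.2 sin θ = 2.2.
sin θ = 2.2 / 7.2 = 0.3056.
θ = arcsin(0.3056) = 17.792°.

17.8°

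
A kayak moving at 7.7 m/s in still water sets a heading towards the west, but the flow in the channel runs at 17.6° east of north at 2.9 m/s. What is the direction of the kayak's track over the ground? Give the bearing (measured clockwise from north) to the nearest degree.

292°

Taking east as x and north as y: velocity relative to the water = (-7.700, 0.000) m/s; the water relative to ground = (0.877, 2.764) m/s.
Velocity relative to ground = (-7.700, 0.000) + (0.877, 2.764) = (-6.823, 2.764) m/s.
Bearing = atan2(-6.82, 2.76) = 292.05° clockwise from north.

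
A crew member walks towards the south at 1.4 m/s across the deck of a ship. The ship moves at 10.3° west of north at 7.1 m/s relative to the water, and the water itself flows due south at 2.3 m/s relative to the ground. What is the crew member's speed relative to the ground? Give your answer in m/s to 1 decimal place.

In east/north components (m/s): crew member relative to ship = (0.000, -1.400); ship relative to water = (-1.269, 6.986); water relative to ground = (0.000, -2.300).
Sum = (-1.269, 3.286) m/s.
Speed = |(-1.269, 3.286)| = 3.522 m/s.

3.5 m/s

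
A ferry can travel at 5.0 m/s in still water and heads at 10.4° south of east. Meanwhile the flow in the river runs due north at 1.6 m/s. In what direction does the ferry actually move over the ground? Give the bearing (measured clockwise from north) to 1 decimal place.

Taking east as x and north as y: velocity relative to the water = (4.918, -0.903) m/s; the water relative to ground = (0.000, 1.600) m/s.
Velocity relative to ground = (4.918, -0.903) + (0.000, 1.600) = (4.918, 0.697) m/s.
Bearing = atan2(4.92, 0.70) = 81.93° clockwise from north.

081.9°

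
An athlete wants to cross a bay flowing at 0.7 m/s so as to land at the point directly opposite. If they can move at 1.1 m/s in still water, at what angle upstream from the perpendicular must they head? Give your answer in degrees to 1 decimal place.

39.5°

To cancel the current, the upstream component of the athlete's velocity must equal the flow: 1.1 sin θ = 0.7.
sin θ = 0.7 / 1.1 = 0.6364.
θ = arcsin(0.6364) = 39.521°.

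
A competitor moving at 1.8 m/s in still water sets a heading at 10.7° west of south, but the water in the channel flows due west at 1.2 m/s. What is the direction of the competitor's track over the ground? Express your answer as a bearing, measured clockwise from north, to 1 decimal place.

220.9°

Taking east as x and north as y: velocity relative to the water = (-0.334, -1.769) m/s; the water relative to ground = (-1.200, 0.000) m/s.
Velocity relative to ground = (-0.334, -1.769) + (-1.200, 0.000) = (-1.534, -1.769) m/s.
Bearing = atan2(-1.53, -1.77) = 220.94° clockwise from north.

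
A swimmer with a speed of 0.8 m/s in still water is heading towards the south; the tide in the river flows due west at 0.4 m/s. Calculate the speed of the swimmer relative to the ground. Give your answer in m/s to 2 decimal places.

Taking east as x and north as y: velocity relative to the water = (0.000, -0.800) m/s; the water relative to ground = (-0.400, 0.000) m/s.
Velocity relative to ground = (0.000, -0.800) + (-0.400, 0.000) = (-0.400, -0.800) m/s.
Speed = |(-0.400, -0.800)| = 0.894 m/s.

0.89 m/s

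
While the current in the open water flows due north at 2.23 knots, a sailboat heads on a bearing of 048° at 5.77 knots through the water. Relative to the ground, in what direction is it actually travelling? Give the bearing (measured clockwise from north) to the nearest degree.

035°

Taking east as x and north as y: velocity relative to the water = (4.288, 3.861) knots; the water relative to ground = (0.000, 2.230) knots.
Velocity relative to ground = (4.288, 3.861) + (0.000, 2.230) = (4.288, 6.091) knots.
Bearing = atan2(4.29, 6.09) = 35.15° clockwise from north.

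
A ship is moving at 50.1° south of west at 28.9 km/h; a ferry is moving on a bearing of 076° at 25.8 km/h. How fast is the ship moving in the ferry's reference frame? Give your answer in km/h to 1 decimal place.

52.0 km/h

Taking east as x and north as y: ship velocity = (-18.538, -22.171) km/h; ferry velocity = (25.034, 6.242) km/h.
Velocity of ship relative to ferry = (-18.538, -22.171) − (25.034, 6.242) = (-43.572, -28.413) km/h.
Magnitude = |(-43.572, -28.413)| = 52.017 km/h.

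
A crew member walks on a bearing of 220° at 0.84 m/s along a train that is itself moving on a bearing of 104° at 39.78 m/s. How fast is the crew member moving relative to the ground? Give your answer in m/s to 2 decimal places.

39.42 m/s

Taking east as x and north as y: train velocity = (38.598, -9.624) m/s; crew member velocity relative to train = (-0.540, -0.643) m/s.
Velocity relative to ground = (38.598, -9.624) + (-0.540, -0.643) = (38.058, -10.267) m/s.
Speed = |(38.058, -10.267)| = 39.419 m/s.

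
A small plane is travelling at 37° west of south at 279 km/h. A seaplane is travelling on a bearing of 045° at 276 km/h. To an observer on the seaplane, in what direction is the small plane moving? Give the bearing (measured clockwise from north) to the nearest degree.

Taking east as x and north as y: small plane velocity = (-167.906, -222.819) km/h; seaplane velocity = (195.161, 195.161) km/h.
Velocity of small plane relative to seaplane = (-167.906, -222.819) − (195.161, 195.161) = (-363.068, -417.981) km/h.
Bearing = atan2(-363.07, -417.98) = 220.98° clockwise from north.

221°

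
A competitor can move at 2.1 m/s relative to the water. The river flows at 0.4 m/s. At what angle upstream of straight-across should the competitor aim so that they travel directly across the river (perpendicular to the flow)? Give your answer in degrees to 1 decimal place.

11.0°

To cancel the current, the upstream component of the competitor's velocity must equal the flow: 2.1 sin θ = 0.4.
sin θ = 0.4 / 2.1 = 0.1905.
θ = arcsin(0.1905) = 10.981°.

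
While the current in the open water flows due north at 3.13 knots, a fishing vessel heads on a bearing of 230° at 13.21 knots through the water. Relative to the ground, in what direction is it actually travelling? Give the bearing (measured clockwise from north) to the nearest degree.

Taking east as x and north as y: velocity relative to the water = (-10.119, -8.491) knots; the water relative to ground = (0.000, 3.130) knots.
Velocity relative to ground = (-10.119, -8.491) + (0.000, 3.130) = (-10.119, -5.361) knots.
Bearing = atan2(-10.12, -5.36) = 242.09° clockwise from north.

242°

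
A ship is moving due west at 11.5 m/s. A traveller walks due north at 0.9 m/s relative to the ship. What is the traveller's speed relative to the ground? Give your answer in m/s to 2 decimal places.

11.54 m/s

Taking east as x and north as y: ship velocity = (-11.500, 0.000) m/s; traveller velocity relative to ship = (0.000, 0.900) m/s.
Velocity relative to ground = (-11.500, 0.000) + (0.000, 0.900) = (-11.500, 0.900) m/s.
Speed = |(-11.500, 0.900)| = 11.535 m/s.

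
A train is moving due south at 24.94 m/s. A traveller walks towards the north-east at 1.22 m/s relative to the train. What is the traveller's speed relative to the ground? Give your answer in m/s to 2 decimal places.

24.09 m/s

Taking east as x and north as y: train velocity = (0.000, -24.940) m/s; traveller velocity relative to train = (0.863, 0.863) m/s.
Velocity relative to ground = (0.000, -24.940) + (0.863, 0.863) = (0.863, -24.077) m/s.
Speed = |(0.863, -24.077)| = 24.093 m/s.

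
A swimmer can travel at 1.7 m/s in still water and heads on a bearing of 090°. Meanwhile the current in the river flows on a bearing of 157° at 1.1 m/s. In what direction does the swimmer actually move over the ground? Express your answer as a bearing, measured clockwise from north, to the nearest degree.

Taking east as x and north as y: velocity relative to the water = (1.700, 0.000) m/s; the water relative to ground = (0.430, -1.013) m/s.
Velocity relative to ground = (1.700, 0.000) + (0.430, -1.013) = (2.130, -1.013) m/s.
Bearing = atan2(2.13, -1.01) = 115.43° clockwise from north.

115°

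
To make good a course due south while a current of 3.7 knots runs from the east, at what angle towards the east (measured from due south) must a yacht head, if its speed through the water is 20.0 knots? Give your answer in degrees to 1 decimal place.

The current pushes perpendicular to the desired track; the heading must have a component into the current equal to 3.7 knots: 20.0 sin θ = 3.7.
sin θ = 0.1850, so θ = 10.661°.

10.7°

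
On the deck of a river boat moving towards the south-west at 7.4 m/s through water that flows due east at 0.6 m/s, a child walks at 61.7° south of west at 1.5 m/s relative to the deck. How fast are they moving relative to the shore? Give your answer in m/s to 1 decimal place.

In east/north components (m/s): child relative to river boat = (-0.711, -1.321); river boat relative to water = (-5.233, -5.233); water relative to ground = (0.600, 0.000).
Sum = (-5.344, -6.553) m/s.
Speed = |(-5.344, -6.553)| = 8.456 m/s.

8.5 m/s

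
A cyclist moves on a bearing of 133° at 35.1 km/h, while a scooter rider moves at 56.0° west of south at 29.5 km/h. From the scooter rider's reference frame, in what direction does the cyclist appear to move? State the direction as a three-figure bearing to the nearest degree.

Taking east as x and north as y: cyclist velocity = (25.671, -23.938) km/h; scooter rider velocity = (-24.457, -16.496) km/h.
Velocity of cyclist relative to scooter rider = (25.671, -23.938) − (-24.457, -16.496) = (50.127, -7.442) km/h.
Bearing = atan2(50.13, -7.44) = 98.44° clockwise from north.

098°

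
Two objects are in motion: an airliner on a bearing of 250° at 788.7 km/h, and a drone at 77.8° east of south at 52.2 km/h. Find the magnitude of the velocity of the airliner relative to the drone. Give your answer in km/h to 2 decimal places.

833.34 km/h

Taking east as x and north as y: airliner velocity = (-741.136, -269.751) km/h; drone velocity = (51.021, -11.031) km/h.
Velocity of airliner relative to drone = (-741.136, -269.751) − (51.021, -11.031) = (-792.157, -258.720) km/h.
Magnitude = |(-792.157, -258.720)| = 833.336 km/h.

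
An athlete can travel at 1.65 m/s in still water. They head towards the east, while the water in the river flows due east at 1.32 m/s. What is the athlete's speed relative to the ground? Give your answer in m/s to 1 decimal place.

3.0 m/s

Taking east as x and north as y: velocity relative to the water = (1.650, 0.000) m/s; the water relative to ground = (1.320, 0.000) m/s.
Velocity relative to ground = (1.650, 0.000) + (1.320, 0.000) = (2.970, 0.000) m/s.
Speed = |(2.970, 0.000)| = 2.970 m/s.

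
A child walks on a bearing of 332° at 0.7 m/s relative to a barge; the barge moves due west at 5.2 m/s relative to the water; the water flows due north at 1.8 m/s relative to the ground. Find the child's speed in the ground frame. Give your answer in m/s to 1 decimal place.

6.0 m/s

In east/north components (m/s): child relative to barge = (-0.329, 0.618); barge relative to water = (-5.200, 0.000); water relative to ground = (0.000, 1.800).
Sum = (-5.529, 2.418) m/s.
Speed = |(-5.529, 2.418)| = 6.034 m/s.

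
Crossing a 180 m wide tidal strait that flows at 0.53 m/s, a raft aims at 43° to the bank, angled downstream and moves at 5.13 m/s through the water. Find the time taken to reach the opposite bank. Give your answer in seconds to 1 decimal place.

The component of the raft's velocity perpendicular to the bank is 5.13 × sin 43° = 3.499 m/s.
The current is parallel to the bank, so it does not affect the crossing time.
Time = 180 / 3.499 = 51.448 s.

51.4 s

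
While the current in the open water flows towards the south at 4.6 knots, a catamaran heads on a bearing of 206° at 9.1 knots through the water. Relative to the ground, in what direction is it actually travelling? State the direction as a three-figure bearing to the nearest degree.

Taking east as x and north as y: velocity relative to the water = (-3.989, -8.179) knots; the water relative to ground = (0.000, -4.600) knots.
Velocity relative to ground = (-3.989, -8.179) + (0.000, -4.600) = (-3.989, -12.779) knots.
Bearing = atan2(-3.99, -12.78) = 197.34° clockwise from north.

197°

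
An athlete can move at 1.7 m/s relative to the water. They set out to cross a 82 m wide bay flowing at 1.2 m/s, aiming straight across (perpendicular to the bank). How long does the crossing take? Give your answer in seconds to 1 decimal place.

48.2 s

The component of the athlete's velocity perpendicular to the bank is 1.7 m/s.
The flow acts along the bank and has no component across it.
Time = 82 / 1.700 = 48.235 s.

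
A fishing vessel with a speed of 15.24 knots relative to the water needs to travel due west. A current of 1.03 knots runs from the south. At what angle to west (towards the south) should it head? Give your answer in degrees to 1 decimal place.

The current pushes perpendicular to the desired track; the heading must have a component into the current equal to 1.03 knots: 15.24 sin θ = 1.03.
sin θ = 0.0676, so θ = 3.875°.

3.9°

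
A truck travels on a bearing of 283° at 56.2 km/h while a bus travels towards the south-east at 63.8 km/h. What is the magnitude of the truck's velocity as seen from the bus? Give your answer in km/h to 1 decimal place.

115.4 km/h

Taking east as x and north as y: truck velocity = (-54.760, 12.642) km/h; bus velocity = (45.113, -45.113) km/h.
Velocity of truck relative to bus = (-54.760, 12.642) − (45.113, -45.113) = (-99.873, 57.756) km/h.
Magnitude = |(-99.873, 57.756)| = 115.370 km/h.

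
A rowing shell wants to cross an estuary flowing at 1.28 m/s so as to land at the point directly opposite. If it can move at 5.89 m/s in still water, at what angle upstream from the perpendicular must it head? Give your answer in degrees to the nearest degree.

To cancel the current, the upstream component of the rowing shell's velocity must equal the flow: 5.89 sin θ = 1.28.
sin θ = 1.28 / 5.89 = 0.2173.
θ = arcsin(0.2173) = 12.552°.

13°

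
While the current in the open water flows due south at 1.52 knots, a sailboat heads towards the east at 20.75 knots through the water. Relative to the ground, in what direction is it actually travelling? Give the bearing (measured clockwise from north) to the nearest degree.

Taking east as x and north as y: velocity relative to the water = (20.750, 0.000) knots; the water relative to ground = (0.000, -1.520) knots.
Velocity relative to ground = (20.750, 0.000) + (0.000, -1.520) = (20.750, -1.520) knots.
Bearing = atan2(20.75, -1.52) = 94.19° clockwise from north.

094°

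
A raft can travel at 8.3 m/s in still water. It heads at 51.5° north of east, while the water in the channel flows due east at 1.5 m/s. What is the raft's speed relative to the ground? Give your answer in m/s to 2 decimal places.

Taking east as x and north as y: velocity relative to the water = (5.167, 6.496) m/s; the water relative to ground = (1.500, 0.000) m/s.
Velocity relative to ground = (5.167, 6.496) + (1.500, 0.000) = (6.667, 6.496) m/s.
Speed = |(6.667, 6.496)| = 9.308 m/s.

9.31 m/s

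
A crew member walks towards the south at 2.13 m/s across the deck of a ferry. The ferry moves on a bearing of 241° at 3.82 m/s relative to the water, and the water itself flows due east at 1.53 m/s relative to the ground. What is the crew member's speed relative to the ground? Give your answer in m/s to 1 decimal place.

4.4 m/s

In east/north components (m/s): crew member relative to ferry = (0.000, -2.130); ferry relative to water = (-3.341, -1.852); water relative to ground = (1.530, 0.000).
Sum = (-1.811, -3.982) m/s.
Speed = |(-1.811, -3.982)| = 4.374 m/s.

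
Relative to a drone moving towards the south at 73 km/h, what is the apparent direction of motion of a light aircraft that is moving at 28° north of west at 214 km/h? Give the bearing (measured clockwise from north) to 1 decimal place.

312.6°

Taking east as x and north as y: light aircraft velocity = (-188.951, 100.467) km/h; drone velocity = (0.000, -73.000) km/h.
Velocity of light aircraft relative to drone = (-188.951, 100.467) − (0.000, -73.000) = (-188.951, 173.467) km/h.
Bearing = atan2(-188.95, 173.47) = 312.55° clockwise from north.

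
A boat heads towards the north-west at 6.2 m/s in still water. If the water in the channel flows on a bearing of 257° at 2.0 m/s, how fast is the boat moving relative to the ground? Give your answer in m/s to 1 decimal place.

Taking east as x and north as y: velocity relative to the water = (-4.384, 4.384) m/s; the water relative to ground = (-1.949, -0.450) m/s.
Velocity relative to ground = (-4.384, 4.384) + (-1.949, -0.450) = (-6.333, 3.934) m/s.
Speed = |(-6.333, 3.934)| = 7.455 m/s.

7.5 m/s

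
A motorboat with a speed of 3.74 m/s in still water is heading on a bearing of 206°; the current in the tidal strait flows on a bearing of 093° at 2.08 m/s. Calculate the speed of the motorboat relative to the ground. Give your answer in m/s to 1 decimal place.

Taking east as x and north as y: velocity relative to the water = (-1.640, -3.361) m/s; the water relative to ground = (2.077, -0.109) m/s.
Velocity relative to ground = (-1.640, -3.361) + (2.077, -0.109) = (0.438, -3.470) m/s.
Speed = |(0.438, -3.470)| = 3.498 m/s.

3.5 m/s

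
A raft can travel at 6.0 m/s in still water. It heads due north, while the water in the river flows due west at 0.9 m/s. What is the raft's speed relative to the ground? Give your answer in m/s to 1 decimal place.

Taking east as x and north as y: velocity relative to the water = (0.000, 6.000) m/s; the water relative to ground = (-0.900, 0.000) m/s.
Velocity relative to ground = (0.000, 6.000) + (-0.900, 0.000) = (-0.900, 6.000) m/s.
Speed = |(-0.900, 6.000)| = 6.067 m/s.

6.1 m/s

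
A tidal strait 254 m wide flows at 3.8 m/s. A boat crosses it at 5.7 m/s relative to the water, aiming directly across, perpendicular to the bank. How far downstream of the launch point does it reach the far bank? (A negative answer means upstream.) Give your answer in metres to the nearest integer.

Perpendicular speed = 5.700 m/s; crossing time = 254 / 5.700 = 44.561 s.
Net downstream speed = 3.800 m/s.
Drift = 3.800 × 44.561 = 169.333 m (downstream).

169 m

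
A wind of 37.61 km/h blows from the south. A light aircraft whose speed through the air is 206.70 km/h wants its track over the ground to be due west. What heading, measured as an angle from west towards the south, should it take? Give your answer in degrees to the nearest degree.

10°

The wind pushes perpendicular to the desired track; the heading must have a component into the wind equal to 37.61 km/h: 206.70 sin θ = 37.61.
sin θ = 0.1820, so θ = 10.484°.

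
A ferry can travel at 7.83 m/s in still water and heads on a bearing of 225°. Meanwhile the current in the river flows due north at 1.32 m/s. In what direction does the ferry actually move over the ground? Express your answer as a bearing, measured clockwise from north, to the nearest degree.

Taking east as x and north as y: velocity relative to the water = (-5.537, -5.537) m/s; the water relative to ground = (0.000, 1.320) m/s.
Velocity relative to ground = (-5.537, -5.537) + (0.000, 1.320) = (-5.537, -4.217) m/s.
Bearing = atan2(-5.54, -4.22) = 232.71° clockwise from north.

233°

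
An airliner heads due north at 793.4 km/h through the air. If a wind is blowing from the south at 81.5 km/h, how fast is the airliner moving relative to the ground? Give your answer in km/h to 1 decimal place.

874.9 km/h

Taking east as x and north as y: velocity relative to the air = (0.000, 793.400) km/h; the air relative to ground = (0.000, 81.500) km/h.
Velocity relative to ground = (0.000, 793.400) + (0.000, 81.500) = (0.000, 874.900) km/h.
Speed = |(0.000, 874.900)| = 874.900 km/h.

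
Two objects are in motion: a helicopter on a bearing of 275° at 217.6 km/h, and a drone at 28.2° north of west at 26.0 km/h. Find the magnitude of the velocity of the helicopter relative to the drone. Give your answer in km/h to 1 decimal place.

194.0 km/h

Taking east as x and north as y: helicopter velocity = (-216.772, 18.965) km/h; drone velocity = (-22.914, 12.286) km/h.
Velocity of helicopter relative to drone = (-216.772, 18.965) − (-22.914, 12.286) = (-193.858, 6.679) km/h.
Magnitude = |(-193.858, 6.679)| = 193.973 km/h.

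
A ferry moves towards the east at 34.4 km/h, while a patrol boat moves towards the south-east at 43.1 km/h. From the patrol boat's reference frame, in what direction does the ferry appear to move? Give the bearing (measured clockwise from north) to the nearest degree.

Taking east as x and north as y: ferry velocity = (34.400, 0.000) km/h; patrol boat velocity = (30.476, -30.476) km/h.
Velocity of ferry relative to patrol boat = (34.400, 0.000) − (30.476, -30.476) = (3.924, 30.476) km/h.
Bearing = atan2(3.92, 30.48) = 7.34° clockwise from north.

007°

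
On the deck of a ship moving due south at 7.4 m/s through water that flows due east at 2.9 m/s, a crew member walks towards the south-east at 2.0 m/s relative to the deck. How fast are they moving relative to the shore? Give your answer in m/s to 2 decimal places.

In east/north components (m/s): crew member relative to ship = (1.414, -1.414); ship relative to water = (0.000, -7.400); water relative to ground = (2.900, 0.000).
Sum = (4.314, -8.814) m/s.
Speed = |(4.314, -8.814)| = 9.813 m/s.

9.81 m/s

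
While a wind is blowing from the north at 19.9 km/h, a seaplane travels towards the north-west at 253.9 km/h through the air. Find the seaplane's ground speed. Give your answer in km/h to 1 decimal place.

Taking east as x and north as y: velocity relative to the air = (-179.534, 179.534) km/h; the air relative to ground = (0.000, -19.900) km/h.
Velocity relative to ground = (-179.534, 179.534) + (0.000, -19.900) = (-179.534, 159.634) km/h.
Speed = |(-179.534, 159.634)| = 240.241 km/h.

240.2 km/h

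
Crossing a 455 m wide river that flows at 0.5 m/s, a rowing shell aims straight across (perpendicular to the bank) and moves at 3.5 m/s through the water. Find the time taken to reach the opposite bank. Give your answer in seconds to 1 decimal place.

130.0 s

The component of the rowing shell's velocity perpendicular to the bank is 3.5 m/s.
Only the cross-stream component determines the crossing time; the current contributes nothing perpendicular to the bank.
Time = 455 / 3.500 = 130.000 s.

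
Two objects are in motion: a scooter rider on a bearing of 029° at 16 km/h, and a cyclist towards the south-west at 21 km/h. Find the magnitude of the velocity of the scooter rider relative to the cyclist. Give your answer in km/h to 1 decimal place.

Taking east as x and north as y: scooter rider velocity = (7.757, 13.994) km/h; cyclist velocity = (-14.849, -14.849) km/h.
Velocity of scooter rider relative to cyclist = (7.757, 13.994) − (-14.849, -14.849) = (22.606, 28.843) km/h.
Magnitude = |(22.606, 28.843)| = 36.647 km/h.

36.6 km/h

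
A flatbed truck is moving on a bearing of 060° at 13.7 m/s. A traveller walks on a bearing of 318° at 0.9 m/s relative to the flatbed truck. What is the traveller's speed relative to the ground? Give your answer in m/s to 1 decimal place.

Taking east as x and north as y: flatbed truck velocity = (11.865, 6.850) m/s; traveller velocity relative to flatbed truck = (-0.602, 0.669) m/s.
Velocity relative to ground = (11.865, 6.850) + (-0.602, 0.669) = (11.262, 7.519) m/s.
Speed = |(11.262, 7.519)| = 13.542 m/s.

13.5 m/s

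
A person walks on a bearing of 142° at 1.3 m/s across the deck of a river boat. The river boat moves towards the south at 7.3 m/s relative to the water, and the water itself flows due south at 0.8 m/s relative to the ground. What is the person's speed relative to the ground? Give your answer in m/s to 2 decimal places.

9.16 m/s

In east/north components (m/s): person relative to river boat = (0.800, -1.024); river boat relative to water = (0.000, -7.300); water relative to ground = (0.000, -0.800).
Sum = (0.800, -9.124) m/s.
Speed = |(0.800, -9.124)| = 9.159 m/s.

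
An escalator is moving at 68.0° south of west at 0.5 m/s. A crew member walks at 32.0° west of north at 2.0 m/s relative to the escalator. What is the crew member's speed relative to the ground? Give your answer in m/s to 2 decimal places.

Taking east as x and north as y: escalator velocity = (-0.187, -0.464) m/s; crew member velocity relative to escalator = (-1.060, 1.696) m/s.
Velocity relative to ground = (-0.187, -0.464) + (-1.060, 1.696) = (-1.247, 1.233) m/s.
Speed = |(-1.247, 1.233)| = 1.753 m/s.

1.75 m/s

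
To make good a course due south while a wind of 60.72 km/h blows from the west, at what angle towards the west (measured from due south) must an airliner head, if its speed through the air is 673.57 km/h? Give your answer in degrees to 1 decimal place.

5.2°

The wind pushes perpendicular to the desired track; the heading must have a component into the wind equal to 60.72 km/h: 673.57 sin θ = 60.72.
sin θ = 0.0901, so θ = 5.172°.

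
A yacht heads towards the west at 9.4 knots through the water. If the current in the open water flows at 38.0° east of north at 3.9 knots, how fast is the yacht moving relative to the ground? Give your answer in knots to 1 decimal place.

Taking east as x and north as y: velocity relative to the water = (-9.400, 0.000) knots; the water relative to ground = (2.401, 3.073) knots.
Velocity relative to ground = (-9.400, 0.000) + (2.401, 3.073) = (-6.999, 3.073) knots.
Speed = |(-6.999, 3.073)| = 7.644 knots.

7.6 knots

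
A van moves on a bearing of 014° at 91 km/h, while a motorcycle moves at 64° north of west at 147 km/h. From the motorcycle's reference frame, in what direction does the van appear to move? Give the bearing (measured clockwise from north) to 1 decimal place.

116.9°

Taking east as x and north as y: van velocity = (22.015, 88.297) km/h; motorcycle velocity = (-64.441, 132.123) km/h.
Velocity of van relative to motorcycle = (22.015, 88.297) − (-64.441, 132.123) = (86.455, -43.826) km/h.
Bearing = atan2(86.46, -43.83) = 116.88° clockwise from north.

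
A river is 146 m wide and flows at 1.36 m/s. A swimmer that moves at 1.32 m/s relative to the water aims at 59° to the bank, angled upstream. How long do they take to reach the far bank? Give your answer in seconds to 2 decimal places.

The component of the swimmer's velocity perpendicular to the bank is 1.32 × sin 59° = 1.131 m/s.
The current is parallel to the bank, so it does not affect the crossing time.
Time = 146 / 1.131 = 129.037 s.

129.04 s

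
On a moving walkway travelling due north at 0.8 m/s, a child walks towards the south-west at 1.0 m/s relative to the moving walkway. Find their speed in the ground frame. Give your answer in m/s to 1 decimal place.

Taking east as x and north as y: moving walkway velocity = (0.000, 0.800) m/s; child velocity relative to moving walkway = (-0.707, -0.707) m/s.
Velocity relative to ground = (0.000, 0.800) + (-0.707, -0.707) = (-0.707, 0.093) m/s.
Speed = |(-0.707, 0.093)| = 0.713 m/s.

0.7 m/s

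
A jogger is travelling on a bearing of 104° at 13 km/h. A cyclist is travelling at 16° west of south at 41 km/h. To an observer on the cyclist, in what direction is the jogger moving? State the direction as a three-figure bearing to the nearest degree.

Taking east as x and north as y: jogger velocity = (12.614, -3.145) km/h; cyclist velocity = (-11.301, -39.412) km/h.
Velocity of jogger relative to cyclist = (12.614, -3.145) − (-11.301, -39.412) = (23.915, 36.267) km/h.
Bearing = atan2(23.91, 36.27) = 33.40° clockwise from north.

033°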